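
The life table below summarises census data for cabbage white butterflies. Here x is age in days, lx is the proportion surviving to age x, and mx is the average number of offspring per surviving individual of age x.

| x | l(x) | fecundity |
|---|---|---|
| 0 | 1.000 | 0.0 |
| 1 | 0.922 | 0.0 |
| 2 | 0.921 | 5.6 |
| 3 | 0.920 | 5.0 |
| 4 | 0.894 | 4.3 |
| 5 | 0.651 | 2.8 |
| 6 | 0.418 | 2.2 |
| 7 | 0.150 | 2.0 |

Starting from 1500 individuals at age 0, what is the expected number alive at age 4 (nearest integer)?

1341

Expected survivors = N0 · l_4 = 1500 × 0.894 = 1341 → 1341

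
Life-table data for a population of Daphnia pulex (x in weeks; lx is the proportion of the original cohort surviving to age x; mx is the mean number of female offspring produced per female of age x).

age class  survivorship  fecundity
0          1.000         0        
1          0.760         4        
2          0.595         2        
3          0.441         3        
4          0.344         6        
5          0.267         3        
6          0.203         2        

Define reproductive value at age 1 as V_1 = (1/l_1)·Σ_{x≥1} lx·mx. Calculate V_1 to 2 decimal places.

11.61

lx·mx for x ≥ 1: 3.04, 1.19, 1.323, 2.064, 0.801, 0.406 → sum = 8.824
V_1 = 8.824 / l_1 = 8.824 / 0.76 = 11.610526… → 11.61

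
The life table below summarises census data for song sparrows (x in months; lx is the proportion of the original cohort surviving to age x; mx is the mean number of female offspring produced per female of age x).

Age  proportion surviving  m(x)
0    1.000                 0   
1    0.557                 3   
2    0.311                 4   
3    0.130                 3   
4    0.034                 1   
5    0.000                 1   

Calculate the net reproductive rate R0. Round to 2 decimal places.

3.34

lx·mx by age: 0, 1.671, 1.244, 0.39, 0.034, 0
R0 = Σ lx·mx = 3.339 → 3.34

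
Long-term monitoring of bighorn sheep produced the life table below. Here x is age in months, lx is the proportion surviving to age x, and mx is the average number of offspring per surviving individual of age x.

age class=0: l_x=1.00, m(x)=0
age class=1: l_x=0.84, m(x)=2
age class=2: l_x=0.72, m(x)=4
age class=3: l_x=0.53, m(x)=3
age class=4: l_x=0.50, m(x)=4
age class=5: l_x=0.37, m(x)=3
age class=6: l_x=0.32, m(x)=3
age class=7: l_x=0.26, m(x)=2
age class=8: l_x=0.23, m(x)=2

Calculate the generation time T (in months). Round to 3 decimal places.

lx·mx: 0, 1.68, 2.88, 1.59, 2, 1.11, 0.96, 0.52, 0.46 → R0 = 11.2
x·lx·mx: 0, 1.68, 5.76, 4.77, 8, 5.55, 5.76, 3.64, 3.68 → Σ = 38.84
T = 38.84 / 11.2 = 3.467857… → 3.468

3.468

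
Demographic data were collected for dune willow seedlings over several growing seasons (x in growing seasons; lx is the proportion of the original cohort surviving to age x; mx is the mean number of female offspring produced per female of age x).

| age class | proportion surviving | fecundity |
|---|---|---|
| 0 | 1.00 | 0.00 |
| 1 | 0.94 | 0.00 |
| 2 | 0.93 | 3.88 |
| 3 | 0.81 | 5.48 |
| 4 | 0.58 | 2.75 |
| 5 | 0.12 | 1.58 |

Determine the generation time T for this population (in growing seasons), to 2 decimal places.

lx·mx: 0, 0, 3.6084, 4.4388, 1.595, 0.1896 → R0 = 9.8318
x·lx·mx: 0, 0, 7.2168, 13.3164, 6.38, 0.948 → Σ = 27.8612
T = 27.8612 / 9.8318 = 2.833784… → 2.83

2.83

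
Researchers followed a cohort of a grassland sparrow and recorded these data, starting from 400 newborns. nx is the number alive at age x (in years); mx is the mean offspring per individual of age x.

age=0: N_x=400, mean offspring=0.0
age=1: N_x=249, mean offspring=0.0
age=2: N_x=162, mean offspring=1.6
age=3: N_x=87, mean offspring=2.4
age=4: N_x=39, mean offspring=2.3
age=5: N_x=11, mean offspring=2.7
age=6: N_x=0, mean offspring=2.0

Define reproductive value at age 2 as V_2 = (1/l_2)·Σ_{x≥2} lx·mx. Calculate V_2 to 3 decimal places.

lx = nx/n0 = nx/400: 1, 0.6225, 0.405, 0.2175, 0.0975, 0.0275, 0
lx·mx for x ≥ 2: 0.648, 0.522, 0.22425, 0.07425, 0 → sum = 1.4685
V_2 = 1.4685 / l_2 = 1.4685 / 0.405 = 3.625926… → 3.626

3.626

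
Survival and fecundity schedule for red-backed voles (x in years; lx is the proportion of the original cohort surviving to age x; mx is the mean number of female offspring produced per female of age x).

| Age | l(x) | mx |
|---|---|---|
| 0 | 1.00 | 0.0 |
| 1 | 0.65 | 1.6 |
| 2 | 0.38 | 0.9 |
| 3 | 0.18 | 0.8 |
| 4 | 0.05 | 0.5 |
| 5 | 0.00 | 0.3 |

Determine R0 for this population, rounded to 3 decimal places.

lx·mx by age: 0, 1.04, 0.342, 0.144, 0.025, 0
R0 = Σ lx·mx = 1.551 → 1.551

1.551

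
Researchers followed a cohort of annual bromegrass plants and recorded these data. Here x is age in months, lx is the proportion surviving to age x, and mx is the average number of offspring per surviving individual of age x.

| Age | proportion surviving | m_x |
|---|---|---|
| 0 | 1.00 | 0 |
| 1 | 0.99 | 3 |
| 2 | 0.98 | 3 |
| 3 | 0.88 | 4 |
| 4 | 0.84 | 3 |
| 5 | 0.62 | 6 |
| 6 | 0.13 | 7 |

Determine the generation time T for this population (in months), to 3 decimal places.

3.230

lx·mx: 0, 2.97, 2.94, 3.52, 2.52, 3.72, 0.91 → R0 = 16.58
x·lx·mx: 0, 2.97, 5.88, 10.56, 10.08, 18.6, 5.46 → Σ = 53.55
T = 53.55 / 16.58 = 3.229795… → 3.230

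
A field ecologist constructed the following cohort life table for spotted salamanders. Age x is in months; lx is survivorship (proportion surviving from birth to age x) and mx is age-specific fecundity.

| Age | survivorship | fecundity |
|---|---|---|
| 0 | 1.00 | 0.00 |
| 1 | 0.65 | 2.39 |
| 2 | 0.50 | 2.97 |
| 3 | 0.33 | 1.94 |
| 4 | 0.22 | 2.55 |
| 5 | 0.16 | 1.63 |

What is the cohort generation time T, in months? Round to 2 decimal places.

2.22

lx·mx: 0, 1.5535, 1.485, 0.6402, 0.561, 0.2608 → R0 = 4.5005
x·lx·mx: 0, 1.5535, 2.97, 1.9206, 2.244, 1.304 → Σ = 9.9921
T = 9.9921 / 4.5005 = 2.22022… → 2.22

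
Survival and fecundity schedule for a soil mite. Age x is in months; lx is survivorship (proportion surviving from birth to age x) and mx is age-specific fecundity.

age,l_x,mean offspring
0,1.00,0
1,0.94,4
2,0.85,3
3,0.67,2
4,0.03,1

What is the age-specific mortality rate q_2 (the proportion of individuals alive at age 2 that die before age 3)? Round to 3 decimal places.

0.212

q_2 = (l_2 − l_3) / l_2 = (0.85 − 0.67) / 0.85
     = 0.18 / 0.85 = 0.211765… → 0.212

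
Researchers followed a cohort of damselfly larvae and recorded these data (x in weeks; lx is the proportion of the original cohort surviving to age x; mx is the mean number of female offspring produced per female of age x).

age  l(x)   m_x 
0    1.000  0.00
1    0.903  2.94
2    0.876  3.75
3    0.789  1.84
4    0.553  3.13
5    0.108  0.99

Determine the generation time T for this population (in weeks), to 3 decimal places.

2.279

lx·mx: 0, 2.65482, 3.285, 1.45176, 1.73089, 0.10692 → R0 = 9.22939
x·lx·mx: 0, 2.65482, 6.57, 4.35528, 6.92356, 0.5346 → Σ = 21.03826
T = 21.03826 / 9.22939 = 2.279485… → 2.279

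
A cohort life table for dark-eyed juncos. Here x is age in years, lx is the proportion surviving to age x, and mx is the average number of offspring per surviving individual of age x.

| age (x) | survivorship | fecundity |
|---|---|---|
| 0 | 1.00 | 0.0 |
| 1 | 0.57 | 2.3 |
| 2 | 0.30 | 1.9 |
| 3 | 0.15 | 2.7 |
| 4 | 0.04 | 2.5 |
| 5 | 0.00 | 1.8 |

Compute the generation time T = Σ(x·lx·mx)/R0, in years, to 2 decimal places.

1.70

lx·mx: 0, 1.311, 0.57, 0.405, 0.1, 0 → R0 = 2.386
x·lx·mx: 0, 1.311, 1.14, 1.215, 0.4, 0 → Σ = 4.066
T = 4.066 / 2.386 = 1.704107… → 1.70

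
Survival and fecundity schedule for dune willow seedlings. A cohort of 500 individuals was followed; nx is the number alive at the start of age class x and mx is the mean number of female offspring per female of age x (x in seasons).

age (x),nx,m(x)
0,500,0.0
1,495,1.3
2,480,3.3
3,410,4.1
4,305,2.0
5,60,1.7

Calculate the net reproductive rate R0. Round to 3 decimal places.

lx = nx/n0 = nx/500: 1, 0.99, 0.96, 0.82, 0.61, 0.12
lx·mx by age: 0, 1.287, 3.168, 3.362, 1.22, 0.204
R0 = Σ lx·mx = 9.241 → 9.241

9.241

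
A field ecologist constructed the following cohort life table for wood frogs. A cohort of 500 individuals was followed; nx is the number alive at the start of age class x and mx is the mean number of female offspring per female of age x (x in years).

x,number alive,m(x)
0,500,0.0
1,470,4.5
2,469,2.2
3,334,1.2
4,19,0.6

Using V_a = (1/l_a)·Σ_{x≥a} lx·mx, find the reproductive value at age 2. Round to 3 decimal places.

3.079

lx = nx/n0 = nx/500: 1, 0.94, 0.938, 0.668, 0.038
lx·mx for x ≥ 2: 2.0636, 0.8016, 0.0228 → sum = 2.888
V_2 = 2.888 / l_2 = 2.888 / 0.938 = 3.078891… → 3.079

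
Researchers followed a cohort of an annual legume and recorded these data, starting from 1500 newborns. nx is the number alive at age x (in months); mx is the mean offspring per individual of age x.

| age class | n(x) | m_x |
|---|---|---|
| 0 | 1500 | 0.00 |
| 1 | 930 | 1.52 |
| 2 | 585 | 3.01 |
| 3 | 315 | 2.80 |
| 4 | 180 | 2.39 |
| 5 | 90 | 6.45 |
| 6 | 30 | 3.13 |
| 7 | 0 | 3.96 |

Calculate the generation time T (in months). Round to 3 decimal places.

lx = nx/n0 = nx/1500: 1, 0.62, 0.39, 0.21, 0.12, 0.06, 0.02, 0
lx·mx: 0, 0.9424, 1.1739, 0.588, 0.2868, 0.387, 0.0626, 0 → R0 = 3.4407
x·lx·mx: 0, 0.9424, 2.3478, 1.764, 1.1472, 1.935, 0.3756, 0 → Σ = 8.512
T = 8.512 / 3.4407 = 2.473915… → 2.474

2.474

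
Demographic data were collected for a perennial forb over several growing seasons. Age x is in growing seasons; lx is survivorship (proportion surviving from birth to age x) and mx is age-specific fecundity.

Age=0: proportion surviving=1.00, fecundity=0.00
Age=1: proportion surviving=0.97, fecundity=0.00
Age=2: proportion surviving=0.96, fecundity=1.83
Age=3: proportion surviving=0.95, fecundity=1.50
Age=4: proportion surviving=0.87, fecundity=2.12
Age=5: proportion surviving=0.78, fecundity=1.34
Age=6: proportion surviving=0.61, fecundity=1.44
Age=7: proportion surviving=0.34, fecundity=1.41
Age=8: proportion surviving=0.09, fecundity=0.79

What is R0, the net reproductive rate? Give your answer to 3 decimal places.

7.500

lx·mx by age: 0, 0, 1.7568, 1.425, 1.8444, 1.0452, 0.8784, 0.4794, 0.0711
R0 = Σ lx·mx = 7.5003 → 7.500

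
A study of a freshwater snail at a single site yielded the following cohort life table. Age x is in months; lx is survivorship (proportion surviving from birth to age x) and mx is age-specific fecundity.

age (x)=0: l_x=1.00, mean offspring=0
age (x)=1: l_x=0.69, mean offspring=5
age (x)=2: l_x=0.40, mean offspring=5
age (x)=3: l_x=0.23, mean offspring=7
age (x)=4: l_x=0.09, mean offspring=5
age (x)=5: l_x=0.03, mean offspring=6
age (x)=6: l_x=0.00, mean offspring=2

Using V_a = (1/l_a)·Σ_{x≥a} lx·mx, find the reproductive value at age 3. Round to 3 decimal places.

9.739

lx·mx for x ≥ 3: 1.61, 0.45, 0.18, 0 → sum = 2.24
V_3 = 2.24 / l_3 = 2.24 / 0.23 = 9.73913… → 9.739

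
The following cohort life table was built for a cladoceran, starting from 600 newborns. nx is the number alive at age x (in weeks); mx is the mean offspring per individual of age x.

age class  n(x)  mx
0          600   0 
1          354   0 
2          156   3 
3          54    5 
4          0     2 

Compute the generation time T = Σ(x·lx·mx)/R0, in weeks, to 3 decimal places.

lx = nx/n0 = nx/600: 1, 0.59, 0.26, 0.09, 0
lx·mx: 0, 0, 0.78, 0.45, 0 → R0 = 1.23
x·lx·mx: 0, 0, 1.56, 1.35, 0 → Σ = 2.91
T = 2.91 / 1.23 = 2.365854… → 2.366

2.366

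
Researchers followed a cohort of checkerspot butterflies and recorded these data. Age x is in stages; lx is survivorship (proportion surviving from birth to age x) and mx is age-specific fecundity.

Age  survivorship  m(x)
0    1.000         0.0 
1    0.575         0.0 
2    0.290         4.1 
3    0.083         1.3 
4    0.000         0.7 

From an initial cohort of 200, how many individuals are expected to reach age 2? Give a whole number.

Expected survivors = N0 · l_2 = 200 × 0.290 = 58 → 58

58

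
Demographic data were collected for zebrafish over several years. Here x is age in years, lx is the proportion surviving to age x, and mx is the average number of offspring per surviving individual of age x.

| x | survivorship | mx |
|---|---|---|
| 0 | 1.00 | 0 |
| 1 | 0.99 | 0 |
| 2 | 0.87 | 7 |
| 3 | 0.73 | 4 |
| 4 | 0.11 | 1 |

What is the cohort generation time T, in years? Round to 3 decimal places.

2.344

lx·mx: 0, 0, 6.09, 2.92, 0.11 → R0 = 9.12
x·lx·mx: 0, 0, 12.18, 8.76, 0.44 → Σ = 21.38
T = 21.38 / 9.12 = 2.344298… → 2.344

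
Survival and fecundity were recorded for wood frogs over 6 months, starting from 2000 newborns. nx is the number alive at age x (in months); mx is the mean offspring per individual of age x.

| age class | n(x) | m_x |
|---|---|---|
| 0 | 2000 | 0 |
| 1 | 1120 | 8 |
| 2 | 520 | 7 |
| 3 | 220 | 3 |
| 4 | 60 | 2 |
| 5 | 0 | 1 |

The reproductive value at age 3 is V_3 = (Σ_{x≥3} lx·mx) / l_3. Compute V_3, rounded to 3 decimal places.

3.545

lx = nx/n0 = nx/2000: 1, 0.56, 0.26, 0.11, 0.03, 0
lx·mx for x ≥ 3: 0.33, 0.06, 0 → sum = 0.39
V_3 = 0.39 / l_3 = 0.39 / 0.11 = 3.545455… → 3.545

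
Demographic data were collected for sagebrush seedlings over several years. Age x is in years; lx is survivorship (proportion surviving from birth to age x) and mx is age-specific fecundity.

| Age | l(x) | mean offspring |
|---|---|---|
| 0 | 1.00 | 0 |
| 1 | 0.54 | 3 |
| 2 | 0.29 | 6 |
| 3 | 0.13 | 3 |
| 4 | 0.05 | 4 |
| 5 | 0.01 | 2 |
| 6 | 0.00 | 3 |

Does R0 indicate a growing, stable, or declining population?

R0 = Σ lx·mx = 0 + 1.62 + 1.74 + 0.39 + 0.2 + 0.02 + 0 = 3.97
R0 > 1, so the population is growing.

growing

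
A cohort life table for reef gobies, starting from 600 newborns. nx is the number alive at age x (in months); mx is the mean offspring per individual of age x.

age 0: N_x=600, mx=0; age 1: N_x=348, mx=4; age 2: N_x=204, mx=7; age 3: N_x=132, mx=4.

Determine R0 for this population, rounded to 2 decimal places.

5.58

lx = nx/n0 = nx/600: 1, 0.58, 0.34, 0.22
lx·mx by age: 0, 2.32, 2.38, 0.88
R0 = Σ lx·mx = 5.58 → 5.58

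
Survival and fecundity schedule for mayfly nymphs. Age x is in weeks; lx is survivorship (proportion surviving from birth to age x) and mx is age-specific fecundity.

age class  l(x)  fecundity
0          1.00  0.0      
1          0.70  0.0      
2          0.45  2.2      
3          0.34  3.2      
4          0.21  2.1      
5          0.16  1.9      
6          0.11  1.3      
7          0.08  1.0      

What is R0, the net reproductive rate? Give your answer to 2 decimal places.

lx·mx by age: 0, 0, 0.99, 1.088, 0.441, 0.304, 0.143, 0.08
R0 = Σ lx·mx = 3.046 → 3.05

3.05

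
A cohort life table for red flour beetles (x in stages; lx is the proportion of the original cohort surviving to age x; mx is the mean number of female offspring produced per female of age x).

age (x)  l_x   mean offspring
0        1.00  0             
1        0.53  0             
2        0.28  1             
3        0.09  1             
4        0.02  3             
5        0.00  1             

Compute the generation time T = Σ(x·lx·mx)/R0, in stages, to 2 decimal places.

2.49

lx·mx: 0, 0, 0.28, 0.09, 0.06, 0 → R0 = 0.43
x·lx·mx: 0, 0, 0.56, 0.27, 0.24, 0 → Σ = 1.07
T = 1.07 / 0.43 = 2.488372… → 2.49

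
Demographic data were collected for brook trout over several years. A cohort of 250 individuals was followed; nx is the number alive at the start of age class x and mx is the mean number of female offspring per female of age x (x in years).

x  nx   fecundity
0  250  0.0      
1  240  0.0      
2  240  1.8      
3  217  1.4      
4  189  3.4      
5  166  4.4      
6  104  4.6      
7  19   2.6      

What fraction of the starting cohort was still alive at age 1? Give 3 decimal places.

l_1 = n_1/n_0 = 240/250 = 0.96 → 0.960

0.960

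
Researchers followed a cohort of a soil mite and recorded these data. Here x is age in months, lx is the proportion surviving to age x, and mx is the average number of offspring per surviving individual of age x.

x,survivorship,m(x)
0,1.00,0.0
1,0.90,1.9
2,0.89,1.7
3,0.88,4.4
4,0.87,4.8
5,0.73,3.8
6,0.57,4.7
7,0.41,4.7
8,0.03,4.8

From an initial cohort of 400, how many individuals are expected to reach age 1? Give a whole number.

Expected survivors = N0 · l_1 = 400 × 0.90 = 360 → 360

360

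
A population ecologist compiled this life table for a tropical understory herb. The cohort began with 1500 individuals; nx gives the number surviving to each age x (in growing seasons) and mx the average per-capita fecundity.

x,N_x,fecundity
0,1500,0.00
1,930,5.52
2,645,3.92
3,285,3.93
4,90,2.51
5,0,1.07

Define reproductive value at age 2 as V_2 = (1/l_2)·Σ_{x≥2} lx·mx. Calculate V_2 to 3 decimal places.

lx = nx/n0 = nx/1500: 1, 0.62, 0.43, 0.19, 0.06, 0
lx·mx for x ≥ 2: 1.6856, 0.7467, 0.1506, 0 → sum = 2.5829
V_2 = 2.5829 / l_2 = 2.5829 / 0.43 = 6.006744… → 6.007

6.007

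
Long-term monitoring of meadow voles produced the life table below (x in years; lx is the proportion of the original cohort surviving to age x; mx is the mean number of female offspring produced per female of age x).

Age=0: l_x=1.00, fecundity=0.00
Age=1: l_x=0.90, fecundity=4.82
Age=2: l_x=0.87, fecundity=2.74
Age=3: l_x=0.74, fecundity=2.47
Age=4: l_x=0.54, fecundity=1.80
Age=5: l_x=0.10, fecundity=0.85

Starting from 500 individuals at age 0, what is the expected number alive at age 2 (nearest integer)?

435

Expected survivors = N0 · l_2 = 500 × 0.87 = 435 → 435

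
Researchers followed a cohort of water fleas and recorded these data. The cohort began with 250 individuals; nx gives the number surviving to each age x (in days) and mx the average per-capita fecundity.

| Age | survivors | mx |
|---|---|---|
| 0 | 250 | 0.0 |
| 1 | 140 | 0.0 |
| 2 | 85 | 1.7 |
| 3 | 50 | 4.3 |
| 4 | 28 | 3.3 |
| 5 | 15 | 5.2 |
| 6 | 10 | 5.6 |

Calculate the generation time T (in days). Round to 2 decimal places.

3.46

lx = nx/n0 = nx/250: 1, 0.56, 0.34, 0.2, 0.112, 0.06, 0.04
lx·mx: 0, 0, 0.578, 0.86, 0.3696, 0.312, 0.224 → R0 = 2.3436
x·lx·mx: 0, 0, 1.156, 2.58, 1.4784, 1.56, 1.344 → Σ = 8.1184
T = 8.1184 / 2.3436 = 3.464072… → 3.46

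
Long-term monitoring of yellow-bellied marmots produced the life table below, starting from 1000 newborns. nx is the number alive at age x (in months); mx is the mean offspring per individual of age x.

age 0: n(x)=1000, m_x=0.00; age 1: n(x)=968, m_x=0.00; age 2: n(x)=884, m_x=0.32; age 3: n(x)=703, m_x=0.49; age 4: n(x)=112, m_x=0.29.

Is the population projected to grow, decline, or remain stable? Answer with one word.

lx = nx/n0 = nx/1000: 1, 0.968, 0.884, 0.703, 0.112
R0 = Σ lx·mx = 0 + 0 + 0.28288 + 0.34447 + 0.03248 = 0.65983
R0 < 1, so the population is declining.

declining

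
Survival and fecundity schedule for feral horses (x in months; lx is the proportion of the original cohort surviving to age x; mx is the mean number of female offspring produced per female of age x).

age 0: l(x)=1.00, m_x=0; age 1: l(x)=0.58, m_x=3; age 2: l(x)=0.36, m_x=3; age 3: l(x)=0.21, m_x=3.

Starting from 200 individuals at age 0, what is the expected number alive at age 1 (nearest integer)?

Expected survivors = N0 · l_1 = 200 × 0.58 = 116 → 116

116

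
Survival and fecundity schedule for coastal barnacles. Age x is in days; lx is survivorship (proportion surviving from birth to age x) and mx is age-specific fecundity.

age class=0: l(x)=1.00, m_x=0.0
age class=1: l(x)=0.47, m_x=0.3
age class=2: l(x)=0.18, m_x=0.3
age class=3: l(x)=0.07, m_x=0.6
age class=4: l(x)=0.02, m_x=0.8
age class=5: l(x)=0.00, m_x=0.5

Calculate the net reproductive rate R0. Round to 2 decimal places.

lx·mx by age: 0, 0.141, 0.054, 0.042, 0.016, 0
R0 = Σ lx·mx = 0.253 → 0.25

0.25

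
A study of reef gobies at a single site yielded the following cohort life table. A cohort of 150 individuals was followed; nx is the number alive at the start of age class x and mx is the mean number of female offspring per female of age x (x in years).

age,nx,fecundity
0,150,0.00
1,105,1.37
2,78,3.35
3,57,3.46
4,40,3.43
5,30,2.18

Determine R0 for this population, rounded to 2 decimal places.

5.37

lx = nx/n0 = nx/150: 1, 0.7, 0.52, 0.38, 0.26667…, 0.2
lx·mx by age: 0, 0.959, 1.742, 1.3148, 0.914667…, 0.436
R0 = Σ lx·mx = 5.366467… → 5.37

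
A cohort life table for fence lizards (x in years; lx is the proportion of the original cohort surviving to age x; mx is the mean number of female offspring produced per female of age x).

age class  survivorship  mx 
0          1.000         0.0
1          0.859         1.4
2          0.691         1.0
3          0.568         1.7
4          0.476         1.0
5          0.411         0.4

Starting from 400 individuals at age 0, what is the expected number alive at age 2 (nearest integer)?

Expected survivors = N0 · l_2 = 400 × 0.691 = 276.4 → 276

276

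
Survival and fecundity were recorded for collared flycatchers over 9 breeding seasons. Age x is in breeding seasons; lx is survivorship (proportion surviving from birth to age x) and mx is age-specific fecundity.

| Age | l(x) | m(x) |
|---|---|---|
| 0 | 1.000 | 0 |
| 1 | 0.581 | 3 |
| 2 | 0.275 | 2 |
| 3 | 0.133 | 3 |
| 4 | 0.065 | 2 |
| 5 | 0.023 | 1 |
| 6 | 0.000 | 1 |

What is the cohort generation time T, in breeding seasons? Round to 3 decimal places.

lx·mx: 0, 1.743, 0.55, 0.399, 0.13, 0.023, 0 → R0 = 2.845
x·lx·mx: 0, 1.743, 1.1, 1.197, 0.52, 0.115, 0 → Σ = 4.675
T = 4.675 / 2.845 = 1.643234… → 1.643

1.643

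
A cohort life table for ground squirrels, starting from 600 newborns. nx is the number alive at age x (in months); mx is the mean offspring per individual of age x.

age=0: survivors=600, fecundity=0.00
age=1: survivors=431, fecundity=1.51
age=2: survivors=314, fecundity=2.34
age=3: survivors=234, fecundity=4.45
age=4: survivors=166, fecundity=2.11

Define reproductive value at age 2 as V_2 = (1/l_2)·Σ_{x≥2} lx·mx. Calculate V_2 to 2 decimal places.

6.77

lx = nx/n0 = nx/600: 1, 0.71833…, 0.52333…, 0.39, 0.27667…
lx·mx for x ≥ 2: 1.2246…, 1.7355, 0.583767… → sum = 3.543867…
V_2 = 3.543867… / l_2 = 3.543867… / 0.523333… = 6.77172… → 6.77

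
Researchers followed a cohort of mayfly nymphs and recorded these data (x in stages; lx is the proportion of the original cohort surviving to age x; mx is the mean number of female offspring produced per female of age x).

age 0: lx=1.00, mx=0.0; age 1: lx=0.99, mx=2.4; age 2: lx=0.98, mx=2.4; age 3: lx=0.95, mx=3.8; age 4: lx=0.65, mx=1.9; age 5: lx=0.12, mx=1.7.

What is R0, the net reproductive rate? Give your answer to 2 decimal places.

9.78

lx·mx by age: 0, 2.376, 2.352, 3.61, 1.235, 0.204
R0 = Σ lx·mx = 9.777 → 9.78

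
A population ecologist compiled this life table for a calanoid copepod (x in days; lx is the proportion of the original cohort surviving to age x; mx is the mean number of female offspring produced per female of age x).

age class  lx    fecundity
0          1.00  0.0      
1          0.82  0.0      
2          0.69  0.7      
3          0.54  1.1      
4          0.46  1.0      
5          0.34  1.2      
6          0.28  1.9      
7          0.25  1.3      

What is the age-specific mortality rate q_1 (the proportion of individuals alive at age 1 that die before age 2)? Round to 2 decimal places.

q_1 = (l_1 − l_2) / l_1 = (0.82 − 0.69) / 0.82
     = 0.13 / 0.82 = 0.158537… → 0.16

0.16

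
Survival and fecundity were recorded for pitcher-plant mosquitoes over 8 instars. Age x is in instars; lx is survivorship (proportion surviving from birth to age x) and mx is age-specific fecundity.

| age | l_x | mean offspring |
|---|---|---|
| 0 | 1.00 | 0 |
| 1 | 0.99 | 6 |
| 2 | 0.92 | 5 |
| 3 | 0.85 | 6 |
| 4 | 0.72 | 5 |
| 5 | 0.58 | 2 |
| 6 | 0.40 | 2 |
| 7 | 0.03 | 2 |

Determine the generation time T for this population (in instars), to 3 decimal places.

2.627

lx·mx: 0, 5.94, 4.6, 5.1, 3.6, 1.16, 0.8, 0.06 → R0 = 21.26
x·lx·mx: 0, 5.94, 9.2, 15.3, 14.4, 5.8, 4.8, 0.42 → Σ = 55.86
T = 55.86 / 21.26 = 2.627469… → 2.627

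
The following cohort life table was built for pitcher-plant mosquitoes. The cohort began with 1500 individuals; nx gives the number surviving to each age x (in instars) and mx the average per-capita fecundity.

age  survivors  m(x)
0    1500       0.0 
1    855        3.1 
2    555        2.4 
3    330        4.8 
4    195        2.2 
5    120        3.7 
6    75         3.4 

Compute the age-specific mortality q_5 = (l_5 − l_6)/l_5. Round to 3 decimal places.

lx = nx/n0 = nx/1500: 1, 0.57, 0.37, 0.22, 0.13, 0.08, 0.05
q_5 = (l_5 − l_6) / l_5 = (0.08 − 0.05) / 0.08
     = 0.03 / 0.08 = 0.375 → 0.375

0.375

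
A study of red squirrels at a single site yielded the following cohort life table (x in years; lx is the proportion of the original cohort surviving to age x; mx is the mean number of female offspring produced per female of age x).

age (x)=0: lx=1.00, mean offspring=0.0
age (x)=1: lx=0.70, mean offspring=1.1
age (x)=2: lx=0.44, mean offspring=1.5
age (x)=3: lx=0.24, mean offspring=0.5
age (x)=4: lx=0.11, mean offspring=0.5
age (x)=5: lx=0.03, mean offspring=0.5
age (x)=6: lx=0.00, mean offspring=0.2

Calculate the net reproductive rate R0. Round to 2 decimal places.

1.62

lx·mx by age: 0, 0.77, 0.66, 0.12, 0.055, 0.015, 0
R0 = Σ lx·mx = 1.62 → 1.62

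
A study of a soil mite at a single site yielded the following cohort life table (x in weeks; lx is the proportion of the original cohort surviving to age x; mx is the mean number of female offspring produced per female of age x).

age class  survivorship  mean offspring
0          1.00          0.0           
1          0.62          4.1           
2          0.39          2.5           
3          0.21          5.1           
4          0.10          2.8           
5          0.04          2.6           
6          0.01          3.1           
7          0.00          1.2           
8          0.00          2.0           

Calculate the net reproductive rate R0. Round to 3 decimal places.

lx·mx by age: 0, 2.542, 0.975, 1.071, 0.28, 0.104, 0.031, 0, 0
R0 = Σ lx·mx = 5.003 → 5.003

5.003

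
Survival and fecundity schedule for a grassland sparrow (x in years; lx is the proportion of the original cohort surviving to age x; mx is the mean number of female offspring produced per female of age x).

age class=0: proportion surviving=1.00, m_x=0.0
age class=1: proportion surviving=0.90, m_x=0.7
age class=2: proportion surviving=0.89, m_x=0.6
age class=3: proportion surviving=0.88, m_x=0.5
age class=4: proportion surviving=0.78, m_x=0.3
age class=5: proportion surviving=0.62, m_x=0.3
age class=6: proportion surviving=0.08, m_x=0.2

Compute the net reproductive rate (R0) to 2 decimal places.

lx·mx by age: 0, 0.63, 0.534, 0.44, 0.234, 0.186, 0.016
R0 = Σ lx·mx = 2.04 → 2.04

2.04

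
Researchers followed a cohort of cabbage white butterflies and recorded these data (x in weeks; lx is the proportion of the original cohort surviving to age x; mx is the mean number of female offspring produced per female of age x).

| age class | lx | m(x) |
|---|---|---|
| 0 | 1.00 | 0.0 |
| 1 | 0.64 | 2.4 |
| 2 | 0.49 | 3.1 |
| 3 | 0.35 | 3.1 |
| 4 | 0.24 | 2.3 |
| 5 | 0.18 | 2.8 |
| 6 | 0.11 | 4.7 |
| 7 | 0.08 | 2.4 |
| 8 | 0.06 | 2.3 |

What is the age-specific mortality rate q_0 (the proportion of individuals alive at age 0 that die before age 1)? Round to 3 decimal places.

0.360

q_0 = (l_0 − l_1) / l_0 = (1 − 0.64) / 1
     = 0.36 / 1 = 0.36 → 0.360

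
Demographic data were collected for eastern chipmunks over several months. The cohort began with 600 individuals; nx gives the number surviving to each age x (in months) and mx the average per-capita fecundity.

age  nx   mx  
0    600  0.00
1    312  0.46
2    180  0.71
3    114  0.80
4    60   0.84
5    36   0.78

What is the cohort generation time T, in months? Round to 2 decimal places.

lx = nx/n0 = nx/600: 1, 0.52, 0.3, 0.19, 0.1, 0.06
lx·mx: 0, 0.2392, 0.213, 0.152, 0.084, 0.0468 → R0 = 0.735
x·lx·mx: 0, 0.2392, 0.426, 0.456, 0.336, 0.234 → Σ = 1.6912
T = 1.6912 / 0.735 = 2.300952… → 2.30

2.30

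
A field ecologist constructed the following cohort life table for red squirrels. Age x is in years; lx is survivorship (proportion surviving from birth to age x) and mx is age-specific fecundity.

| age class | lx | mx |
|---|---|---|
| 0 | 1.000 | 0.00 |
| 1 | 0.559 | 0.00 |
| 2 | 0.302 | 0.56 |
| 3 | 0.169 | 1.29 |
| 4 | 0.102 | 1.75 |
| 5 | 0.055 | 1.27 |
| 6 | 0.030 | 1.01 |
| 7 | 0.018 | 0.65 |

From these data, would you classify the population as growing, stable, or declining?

R0 = Σ lx·mx = 0 + 0 + 0.16912 + 0.21801 + 0.1785 + 0.06985 + 0.0303 + 0.0117 = 0.67748
R0 < 1, so the population is declining.

declining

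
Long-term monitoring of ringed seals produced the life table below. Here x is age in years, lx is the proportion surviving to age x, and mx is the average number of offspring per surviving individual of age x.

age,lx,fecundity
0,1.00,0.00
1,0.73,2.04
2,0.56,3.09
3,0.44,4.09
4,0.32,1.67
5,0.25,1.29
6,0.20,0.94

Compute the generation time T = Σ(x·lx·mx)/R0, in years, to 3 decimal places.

lx·mx: 0, 1.4892, 1.7304, 1.7996, 0.5344, 0.3225, 0.188 → R0 = 6.0641
x·lx·mx: 0, 1.4892, 3.4608, 5.3988, 2.1376, 1.6125, 1.128 → Σ = 15.2269
T = 15.2269 / 6.0641 = 2.510991… → 2.511

2.511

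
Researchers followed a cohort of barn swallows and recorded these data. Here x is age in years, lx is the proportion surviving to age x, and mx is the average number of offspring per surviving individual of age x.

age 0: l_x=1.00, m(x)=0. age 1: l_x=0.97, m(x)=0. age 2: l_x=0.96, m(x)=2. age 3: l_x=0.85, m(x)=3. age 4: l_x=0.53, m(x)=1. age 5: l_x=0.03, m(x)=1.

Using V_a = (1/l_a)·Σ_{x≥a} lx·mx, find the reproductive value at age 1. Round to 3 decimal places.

5.186

lx·mx for x ≥ 1: 0, 1.92, 2.55, 0.53, 0.03 → sum = 5.03
V_1 = 5.03 / l_1 = 5.03 / 0.97 = 5.185567… → 5.186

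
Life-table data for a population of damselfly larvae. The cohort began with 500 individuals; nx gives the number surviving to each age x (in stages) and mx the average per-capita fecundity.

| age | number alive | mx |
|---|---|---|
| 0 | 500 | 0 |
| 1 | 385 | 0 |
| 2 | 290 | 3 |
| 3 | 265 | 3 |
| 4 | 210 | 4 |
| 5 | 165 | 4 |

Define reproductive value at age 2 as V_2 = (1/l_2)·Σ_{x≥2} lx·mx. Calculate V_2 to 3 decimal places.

lx = nx/n0 = nx/500: 1, 0.77, 0.58, 0.53, 0.42, 0.33
lx·mx for x ≥ 2: 1.74, 1.59, 1.68, 1.32 → sum = 6.33
V_2 = 6.33 / l_2 = 6.33 / 0.58 = 10.913793… → 10.914

10.914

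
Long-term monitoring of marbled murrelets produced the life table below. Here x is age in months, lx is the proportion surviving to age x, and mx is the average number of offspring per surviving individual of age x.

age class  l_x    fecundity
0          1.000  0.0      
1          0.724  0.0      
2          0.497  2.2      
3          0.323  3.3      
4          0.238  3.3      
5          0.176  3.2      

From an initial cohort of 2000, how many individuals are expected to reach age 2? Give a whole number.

Expected survivors = N0 · l_2 = 2000 × 0.497 = 994 → 994

994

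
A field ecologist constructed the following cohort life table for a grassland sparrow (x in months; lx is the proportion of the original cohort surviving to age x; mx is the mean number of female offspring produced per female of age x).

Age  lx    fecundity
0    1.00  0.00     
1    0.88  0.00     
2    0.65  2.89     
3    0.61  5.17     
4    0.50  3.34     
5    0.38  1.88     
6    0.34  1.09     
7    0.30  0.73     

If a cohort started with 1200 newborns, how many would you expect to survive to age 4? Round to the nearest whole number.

Expected survivors = N0 · l_4 = 1200 × 0.50 = 600 → 600

600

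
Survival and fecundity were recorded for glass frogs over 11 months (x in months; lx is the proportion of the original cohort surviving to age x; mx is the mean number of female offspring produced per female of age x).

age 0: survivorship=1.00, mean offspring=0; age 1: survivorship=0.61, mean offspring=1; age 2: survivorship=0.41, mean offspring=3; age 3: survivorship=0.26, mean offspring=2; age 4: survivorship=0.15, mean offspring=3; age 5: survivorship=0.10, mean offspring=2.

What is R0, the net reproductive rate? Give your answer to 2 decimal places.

lx·mx by age: 0, 0.61, 1.23, 0.52, 0.45, 0.2
R0 = Σ lx·mx = 3.01 → 3.01

3.01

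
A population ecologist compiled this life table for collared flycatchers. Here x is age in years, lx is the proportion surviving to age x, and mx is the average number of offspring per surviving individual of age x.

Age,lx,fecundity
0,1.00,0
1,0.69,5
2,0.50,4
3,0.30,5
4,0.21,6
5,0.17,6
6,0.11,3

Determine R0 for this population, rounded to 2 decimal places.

9.56

lx·mx by age: 0, 3.45, 2, 1.5, 1.26, 1.02, 0.33
R0 = Σ lx·mx = 9.56 → 9.56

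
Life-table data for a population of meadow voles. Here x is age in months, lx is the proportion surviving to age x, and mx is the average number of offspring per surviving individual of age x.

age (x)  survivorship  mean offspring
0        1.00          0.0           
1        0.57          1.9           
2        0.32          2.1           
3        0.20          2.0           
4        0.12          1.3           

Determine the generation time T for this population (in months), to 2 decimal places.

1.84

lx·mx: 0, 1.083, 0.672, 0.4, 0.156 → R0 = 2.311
x·lx·mx: 0, 1.083, 1.344, 1.2, 0.624 → Σ = 4.251
T = 4.251 / 2.311 = 1.839463… → 1.84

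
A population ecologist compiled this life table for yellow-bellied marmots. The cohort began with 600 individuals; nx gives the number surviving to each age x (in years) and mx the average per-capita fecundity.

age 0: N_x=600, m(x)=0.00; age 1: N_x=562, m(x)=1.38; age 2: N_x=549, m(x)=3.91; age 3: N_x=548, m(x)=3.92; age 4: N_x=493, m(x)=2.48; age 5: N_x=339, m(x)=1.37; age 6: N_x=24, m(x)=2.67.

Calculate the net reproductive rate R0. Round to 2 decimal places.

lx = nx/n0 = nx/600: 1, 0.93667…, 0.915, 0.91333…, 0.82167…, 0.565, 0.04
lx·mx by age: 0, 1.2926…, 3.57765, 3.580267…, 2.037733…, 0.77405, 0.1068
R0 = Σ lx·mx = 11.3691… → 11.37

11.37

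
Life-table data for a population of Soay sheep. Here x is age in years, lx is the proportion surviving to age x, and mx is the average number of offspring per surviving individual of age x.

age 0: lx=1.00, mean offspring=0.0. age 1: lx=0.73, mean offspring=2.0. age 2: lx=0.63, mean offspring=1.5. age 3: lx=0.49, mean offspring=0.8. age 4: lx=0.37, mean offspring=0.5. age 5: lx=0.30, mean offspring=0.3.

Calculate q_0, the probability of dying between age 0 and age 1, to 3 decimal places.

0.270

q_0 = (l_0 − l_1) / l_0 = (1 − 0.73) / 1
     = 0.27 / 1 = 0.27 → 0.270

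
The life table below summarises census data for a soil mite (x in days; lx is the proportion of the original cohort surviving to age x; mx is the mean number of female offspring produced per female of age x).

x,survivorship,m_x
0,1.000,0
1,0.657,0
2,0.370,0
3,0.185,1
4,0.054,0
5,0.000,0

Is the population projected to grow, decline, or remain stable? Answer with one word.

R0 = Σ lx·mx = 0 + 0 + 0 + 0.185 + 0 + 0 = 0.185
R0 < 1, so the population is declining.

declining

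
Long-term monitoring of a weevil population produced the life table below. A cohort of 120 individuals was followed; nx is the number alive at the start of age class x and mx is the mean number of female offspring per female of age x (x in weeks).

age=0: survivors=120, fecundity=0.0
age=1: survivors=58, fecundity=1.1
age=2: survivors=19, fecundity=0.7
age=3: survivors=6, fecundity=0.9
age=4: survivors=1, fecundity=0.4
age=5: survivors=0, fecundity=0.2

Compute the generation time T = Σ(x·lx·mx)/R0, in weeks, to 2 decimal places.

lx = nx/n0 = nx/120: 1, 0.48333…, 0.15833…, 0.05, 0.00833…, 0
lx·mx: 0, 0.531667…, 0.110833…, 0.045, 0.003333…, 0 → R0 = 0.690833…
x·lx·mx: 0, 0.531667…, 0.221667…, 0.135, 0.013333…, 0 → Σ = 0.901667…
T = 0.901667… / 0.690833… = 1.305187… → 1.31

1.31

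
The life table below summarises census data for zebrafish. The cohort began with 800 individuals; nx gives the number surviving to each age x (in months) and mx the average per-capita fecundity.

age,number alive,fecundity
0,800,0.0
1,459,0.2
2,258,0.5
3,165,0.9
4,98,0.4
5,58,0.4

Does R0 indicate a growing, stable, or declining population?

lx = nx/n0 = nx/800: 1, 0.57375, 0.3225, 0.20625, 0.1225, 0.0725
R0 = Σ lx·mx = 0 + 0.11475 + 0.16125 + 0.185625 + 0.049 + 0.029 = 0.539625
R0 < 1, so the population is declining.

declining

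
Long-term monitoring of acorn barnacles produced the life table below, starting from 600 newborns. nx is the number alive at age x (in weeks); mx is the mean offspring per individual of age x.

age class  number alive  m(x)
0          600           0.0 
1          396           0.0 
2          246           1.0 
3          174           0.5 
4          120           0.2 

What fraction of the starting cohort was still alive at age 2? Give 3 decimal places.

l_2 = n_2/n_0 = 246/600 = 0.41 → 0.410

0.410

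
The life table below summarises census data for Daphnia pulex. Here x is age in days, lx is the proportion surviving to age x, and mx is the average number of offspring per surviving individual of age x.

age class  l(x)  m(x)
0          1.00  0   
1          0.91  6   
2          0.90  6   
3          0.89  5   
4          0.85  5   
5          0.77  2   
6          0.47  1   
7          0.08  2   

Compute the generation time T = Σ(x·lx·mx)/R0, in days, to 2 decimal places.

2.68

lx·mx: 0, 5.46, 5.4, 4.45, 4.25, 1.54, 0.47, 0.16 → R0 = 21.73
x·lx·mx: 0, 5.46, 10.8, 13.35, 17, 7.7, 2.82, 1.12 → Σ = 58.25
T = 58.25 / 21.73 = 2.680626… → 2.68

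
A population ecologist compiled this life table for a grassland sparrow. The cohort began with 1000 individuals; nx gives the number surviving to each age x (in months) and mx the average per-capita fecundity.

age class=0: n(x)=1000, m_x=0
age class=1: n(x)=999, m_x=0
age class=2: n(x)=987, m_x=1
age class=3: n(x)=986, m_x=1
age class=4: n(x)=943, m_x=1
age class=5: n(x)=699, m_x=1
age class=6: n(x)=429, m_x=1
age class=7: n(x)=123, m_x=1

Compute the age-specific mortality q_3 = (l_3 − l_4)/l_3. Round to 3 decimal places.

0.044

lx = nx/n0 = nx/1000: 1, 0.999, 0.987, 0.986, 0.943, 0.699, 0.429, 0.123
q_3 = (l_3 − l_4) / l_3 = (0.986 − 0.943) / 0.986
     = 0.043 / 0.986 = 0.043611… → 0.044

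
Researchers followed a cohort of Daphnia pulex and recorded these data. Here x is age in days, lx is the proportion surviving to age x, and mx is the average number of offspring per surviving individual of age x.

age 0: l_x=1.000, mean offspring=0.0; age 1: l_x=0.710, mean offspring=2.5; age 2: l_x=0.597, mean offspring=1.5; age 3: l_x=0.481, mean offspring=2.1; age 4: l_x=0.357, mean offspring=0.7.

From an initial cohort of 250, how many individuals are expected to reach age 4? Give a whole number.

Expected survivors = N0 · l_4 = 250 × 0.357 = 89.25 → 89

89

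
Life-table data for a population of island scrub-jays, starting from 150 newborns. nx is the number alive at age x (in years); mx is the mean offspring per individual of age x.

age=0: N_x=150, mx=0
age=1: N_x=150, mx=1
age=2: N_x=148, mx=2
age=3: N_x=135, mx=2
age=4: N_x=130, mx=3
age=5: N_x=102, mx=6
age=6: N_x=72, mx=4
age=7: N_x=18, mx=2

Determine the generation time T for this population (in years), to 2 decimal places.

lx = nx/n0 = nx/150: 1, 1, 0.98667…, 0.9, 0.86667…, 0.68, 0.48, 0.12
lx·mx: 0, 1, 1.973333…, 1.8, 2.6…, 4.08, 1.92, 0.24 → R0 = 13.613333…
x·lx·mx: 0, 1, 3.946667…, 5.4, 10.4…, 20.4, 11.52, 1.68 → Σ = 54.346667…
T = 54.346667… / 13.613333… = 3.992165… → 3.99

3.99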